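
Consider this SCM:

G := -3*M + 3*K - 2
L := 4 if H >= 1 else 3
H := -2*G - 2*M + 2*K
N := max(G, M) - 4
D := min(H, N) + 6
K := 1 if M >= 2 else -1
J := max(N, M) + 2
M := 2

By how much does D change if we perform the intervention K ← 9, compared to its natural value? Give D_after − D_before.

Under do(K=9), the mechanism K := 1 if M >= 2 else -1 is discarded; K is fixed at 9.
G = -3*M + 3*K - 2  [with M=2, K=9]  = 19
H = -2*G - 2*M + 2*K  [with G=19, M=2, K=9]  = -24
N = max(G, M) - 4  [with G=19, M=2]  = 15
D = min(H, N) + 6  [with H=-24, N=15]  = -18
Without intervention: K = 1 if M >= 2 else -1  [with M=2]  = 1; G = -3*M + 3*K - 2  [with M=2, K=1]  = -5; H = -2*G - 2*M + 2*K  [with G=-5, M=2, K=1]  = 8; N = max(G, M) - 4  [with G=-5, M=2]  = -2; D = min(H, N) + 6  [with H=8, N=-2]  = 4.
Change = -18 − 4 = -22.

-22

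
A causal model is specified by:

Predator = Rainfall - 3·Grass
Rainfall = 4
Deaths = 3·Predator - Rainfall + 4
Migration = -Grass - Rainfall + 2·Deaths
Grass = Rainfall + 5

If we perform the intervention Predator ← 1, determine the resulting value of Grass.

9

Under do(Predator=1), the mechanism Predator = Rainfall - 3·Grass is discarded; Predator is fixed at 1.
Since Grass is not a descendant of the intervened variable, it is unaffected.
Grass = Rainfall + 5  [with Rainfall=4]  = 9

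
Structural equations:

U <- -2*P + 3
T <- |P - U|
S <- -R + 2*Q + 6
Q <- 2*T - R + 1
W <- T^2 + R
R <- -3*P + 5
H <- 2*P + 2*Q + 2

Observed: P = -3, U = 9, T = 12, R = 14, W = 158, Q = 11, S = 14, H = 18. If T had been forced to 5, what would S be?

The intervention breaks the incoming arrows to T: T <- |P - U| no longer applies, and T = 5.
R = -3*P + 5  [with P=-3]  = 14
Q = 2*T - R + 1  [with T=5, R=14]  = -3
S = -R + 2*Q + 6  [with R=14, Q=-3]  = -14

-14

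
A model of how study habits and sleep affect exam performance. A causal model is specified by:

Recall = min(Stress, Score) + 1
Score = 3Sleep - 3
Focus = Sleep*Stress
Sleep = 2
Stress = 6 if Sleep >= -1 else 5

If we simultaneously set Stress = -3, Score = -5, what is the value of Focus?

The joint intervention fixes Stress = -3, Score = -5, removing each variable's own equation.
Focus = Sleep*Stress  [with Sleep=2, Stress=-3]  = -6

-6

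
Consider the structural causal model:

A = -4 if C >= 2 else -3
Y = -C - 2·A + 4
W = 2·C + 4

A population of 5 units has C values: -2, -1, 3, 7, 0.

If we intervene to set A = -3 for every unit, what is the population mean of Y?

The intervention sets A=-3 in all 5 units regardless of C. Recomputing Y per unit gives 12, 11, 7, 3, 10; average 8.6.

8.6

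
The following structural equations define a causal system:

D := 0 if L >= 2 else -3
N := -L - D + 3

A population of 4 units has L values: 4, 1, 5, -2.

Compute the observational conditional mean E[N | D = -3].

6.5

Conditioning on D=-3 selects the 2 unit(s) with L ∈ {1, -2}. Their N values: 5, 8. Mean = 6.5.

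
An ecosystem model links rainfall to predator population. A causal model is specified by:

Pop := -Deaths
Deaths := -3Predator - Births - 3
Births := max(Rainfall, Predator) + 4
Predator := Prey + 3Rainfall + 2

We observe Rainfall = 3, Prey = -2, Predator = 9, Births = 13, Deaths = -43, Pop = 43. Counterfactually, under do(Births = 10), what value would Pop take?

40

Under do(Births=10), the mechanism Births := max(Rainfall, Predator) + 4 is discarded; Births is fixed at 10.
Predator = Prey + 3Rainfall + 2  [with Prey=-2, Rainfall=3]  = 9
Deaths = -3Predator - Births - 3  [with Predator=9, Births=10]  = -40
Pop = -Deaths  [with Deaths=-40]  = 40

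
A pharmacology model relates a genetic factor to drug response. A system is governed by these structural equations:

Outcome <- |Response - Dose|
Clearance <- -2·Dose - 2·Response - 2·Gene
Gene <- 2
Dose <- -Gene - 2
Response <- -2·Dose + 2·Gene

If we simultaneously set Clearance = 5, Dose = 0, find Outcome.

4

The joint intervention fixes Clearance = 5, Dose = 0, removing each variable's own equation.
Response = -2·Dose + 2·Gene  [with Dose=0, Gene=2]  = 4
Outcome = |Response - Dose|  [with Response=4, Dose=0]  = 4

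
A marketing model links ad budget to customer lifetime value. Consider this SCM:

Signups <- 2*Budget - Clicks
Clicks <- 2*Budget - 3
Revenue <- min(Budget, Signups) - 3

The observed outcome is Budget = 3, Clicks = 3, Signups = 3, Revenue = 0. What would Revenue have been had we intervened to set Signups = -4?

-7

The intervention breaks the incoming arrows to Signups: Signups <- 2*Budget - Clicks no longer applies, and Signups = -4.
Revenue = min(Budget, Signups) - 3  [with Budget=3, Signups=-4]  = -7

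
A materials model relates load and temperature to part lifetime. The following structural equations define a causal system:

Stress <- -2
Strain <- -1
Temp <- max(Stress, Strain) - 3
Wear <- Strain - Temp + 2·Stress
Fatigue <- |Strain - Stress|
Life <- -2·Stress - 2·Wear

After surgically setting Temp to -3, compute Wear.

The intervention breaks the incoming arrows to Temp: Temp <- max(Stress, Strain) - 3 no longer applies, and Temp = -3.
Wear = Strain - Temp + 2·Stress  [with Strain=-1, Temp=-3, Stress=-2]  = -2

-2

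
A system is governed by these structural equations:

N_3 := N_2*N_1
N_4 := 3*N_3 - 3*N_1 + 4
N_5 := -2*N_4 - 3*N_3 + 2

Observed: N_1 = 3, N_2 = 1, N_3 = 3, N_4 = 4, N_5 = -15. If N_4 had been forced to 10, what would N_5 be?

-27

Intervening sets N_4 = 10 and removes its equation (N_4 := 3*N_3 - 3*N_1 + 4).
N_3 = N_2*N_1  [with N_2=1, N_1=3]  = 3
N_5 = -2*N_4 - 3*N_3 + 2  [with N_4=10, N_3=3]  = -27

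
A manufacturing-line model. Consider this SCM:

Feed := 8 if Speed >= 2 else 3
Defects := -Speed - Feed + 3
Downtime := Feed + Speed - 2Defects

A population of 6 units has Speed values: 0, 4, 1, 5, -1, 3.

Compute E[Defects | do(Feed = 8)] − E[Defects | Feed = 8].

Under do(Feed=8), Feed's equation is replaced by Feed=8 for every unit. Per-unit Defects: -5, -9, -6, -10, -4, -8. Mean = -7.
Conditioning on Feed=8 selects the 3 unit(s) with Speed ∈ {4, 5, 3}. Their Defects values: -9, -10, -8. Mean = -9.
Difference = -7 − (-9) = 2.

2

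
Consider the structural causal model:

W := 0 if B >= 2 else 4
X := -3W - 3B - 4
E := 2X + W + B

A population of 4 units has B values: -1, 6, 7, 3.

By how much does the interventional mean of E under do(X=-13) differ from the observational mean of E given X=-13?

1.75

Every unit gets X=-13 under the intervention. E values become -23, -20, -19, -23; E[E|do(X=-13)] = -21.25.
Conditioning on X=-13 selects the 2 unit(s) with B ∈ {-1, 3}. Their E values: -23, -23. Mean = -23.
Difference = -21.25 − (-23) = 1.75.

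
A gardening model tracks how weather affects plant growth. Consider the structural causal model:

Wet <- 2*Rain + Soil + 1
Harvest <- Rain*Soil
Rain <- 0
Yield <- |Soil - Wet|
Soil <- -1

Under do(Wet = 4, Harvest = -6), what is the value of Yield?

The joint intervention fixes Wet = 4, Harvest = -6, removing each variable's own equation.
Yield = |Soil - Wet|  [with Soil=-1, Wet=4]  = 5

5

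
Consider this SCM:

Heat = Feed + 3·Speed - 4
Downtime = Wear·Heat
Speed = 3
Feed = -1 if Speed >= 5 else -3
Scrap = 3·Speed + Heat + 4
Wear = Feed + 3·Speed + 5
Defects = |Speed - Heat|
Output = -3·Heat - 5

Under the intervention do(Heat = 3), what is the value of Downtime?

The intervention breaks the incoming arrows to Heat: Heat = Feed + 3·Speed - 4 no longer applies, and Heat = 3.
Feed = -1 if Speed >= 5 else -3  [with Speed=3]  = -3
Wear = Feed + 3·Speed + 5  [with Feed=-3, Speed=3]  = 11
Downtime = Wear·Heat  [with Wear=11, Heat=3]  = 33

33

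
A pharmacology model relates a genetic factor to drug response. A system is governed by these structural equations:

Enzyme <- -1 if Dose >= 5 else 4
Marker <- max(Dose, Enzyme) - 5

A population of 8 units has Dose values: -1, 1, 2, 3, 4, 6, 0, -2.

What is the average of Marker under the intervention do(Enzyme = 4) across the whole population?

-0.75

Every unit gets Enzyme=4 under the intervention. Marker values become -1, -1, -1, -1, -1, 1, -1, -1; E[Marker|do(Enzyme=4)] = -0.75.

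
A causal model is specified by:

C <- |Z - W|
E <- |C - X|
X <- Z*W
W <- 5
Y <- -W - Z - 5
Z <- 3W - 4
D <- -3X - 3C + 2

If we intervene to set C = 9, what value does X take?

55

Under do(C=9), the mechanism C <- |Z - W| is discarded; C is fixed at 9.
Since X is not a descendant of the intervened variable, it is unaffected.
Z = 3W - 4  [with W=5]  = 11
X = Z*W  [with Z=11, W=5]  = 55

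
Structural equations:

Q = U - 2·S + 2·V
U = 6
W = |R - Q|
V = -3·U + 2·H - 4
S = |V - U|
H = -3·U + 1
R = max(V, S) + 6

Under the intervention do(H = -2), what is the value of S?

32

Under do(H=-2), the mechanism H = -3·U + 1 is discarded; H is fixed at -2.
V = -3·U + 2·H - 4  [with U=6, H=-2]  = -26
S = |V - U|  [with V=-26, U=6]  = 32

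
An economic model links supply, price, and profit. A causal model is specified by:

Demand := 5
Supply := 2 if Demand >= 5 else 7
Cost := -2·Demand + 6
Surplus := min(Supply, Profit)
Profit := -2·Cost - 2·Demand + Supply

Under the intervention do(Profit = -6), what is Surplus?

-6

Intervening sets Profit = -6 and removes its equation (Profit := -2·Cost - 2·Demand + Supply).
Supply = 2 if Demand >= 5 else 7  [with Demand=5]  = 2
Surplus = min(Supply, Profit)  [with Supply=2, Profit=-6]  = -6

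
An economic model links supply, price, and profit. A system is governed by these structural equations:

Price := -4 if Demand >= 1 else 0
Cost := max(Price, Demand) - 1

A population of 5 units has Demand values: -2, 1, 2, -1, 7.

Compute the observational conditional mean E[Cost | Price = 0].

Conditioning on Price=0 selects the 2 unit(s) with Demand ∈ {-2, -1}. Their Cost values: -1, -1. Mean = -1.

-1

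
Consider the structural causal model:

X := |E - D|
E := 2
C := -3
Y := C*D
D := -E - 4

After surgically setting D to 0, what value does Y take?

The intervention breaks the incoming arrows to D: D := -E - 4 no longer applies, and D = 0.
Y = C*D  [with C=-3, D=0]  = 0

0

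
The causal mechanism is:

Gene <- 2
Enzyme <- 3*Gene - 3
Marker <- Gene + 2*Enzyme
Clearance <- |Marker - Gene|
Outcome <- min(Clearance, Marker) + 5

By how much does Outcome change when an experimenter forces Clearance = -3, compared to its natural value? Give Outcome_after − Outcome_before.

Intervening sets Clearance = -3 and removes its equation (Clearance <- |Marker - Gene|).
Enzyme = 3*Gene - 3  [with Gene=2]  = 3
Marker = Gene + 2*Enzyme  [with Gene=2, Enzyme=3]  = 8
Outcome = min(Clearance, Marker) + 5  [with Clearance=-3, Marker=8]  = 2
Without intervention: Enzyme = 3*Gene - 3  [with Gene=2]  = 3; Marker = Gene + 2*Enzyme  [with Gene=2, Enzyme=3]  = 8; Clearance = |Marker - Gene|  [with Marker=8, Gene=2]  = 6; Outcome = min(Clearance, Marker) + 5  [with Clearance=6, Marker=8]  = 11.
Change = 2 − 11 = -9.

-9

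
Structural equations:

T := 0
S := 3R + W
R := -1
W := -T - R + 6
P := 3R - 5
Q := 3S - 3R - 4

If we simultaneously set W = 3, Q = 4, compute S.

The joint intervention fixes W = 3, Q = 4, removing each variable's own equation.
S = 3R + W  [with R=-1, W=3]  = 0

0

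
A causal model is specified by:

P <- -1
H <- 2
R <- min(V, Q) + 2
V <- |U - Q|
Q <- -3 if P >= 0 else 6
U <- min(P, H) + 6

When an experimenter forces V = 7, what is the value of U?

5

do(V=7) replaces the equation V <- |U - Q| with the constant V = 7.
U is not downstream of the intervention, so its value is determined by the original equations.
U = min(P, H) + 6  [with P=-1, H=2]  = 5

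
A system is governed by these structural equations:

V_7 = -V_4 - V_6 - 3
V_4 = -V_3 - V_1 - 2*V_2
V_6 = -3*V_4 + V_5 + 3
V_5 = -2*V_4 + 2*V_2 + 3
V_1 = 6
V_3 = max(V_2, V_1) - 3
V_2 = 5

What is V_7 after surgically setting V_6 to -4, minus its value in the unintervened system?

Intervening sets V_6 = -4 and removes its equation (V_6 = -3*V_4 + V_5 + 3).
V_3 = max(V_2, V_1) - 3  [with V_2=5, V_1=6]  = 3
V_4 = -V_3 - V_1 - 2*V_2  [with V_3=3, V_1=6, V_2=5]  = -19
V_7 = -V_4 - V_6 - 3  [with V_4=-19, V_6=-4]  = 20
Without intervention: V_3 = max(V_2, V_1) - 3  [with V_2=5, V_1=6]  = 3; V_4 = -V_3 - V_1 - 2*V_2  [with V_3=3, V_1=6, V_2=5]  = -19; V_5 = -2*V_4 + 2*V_2 + 3  [with V_4=-19, V_2=5]  = 51; V_6 = -3*V_4 + V_5 + 3  [with V_4=-19, V_5=51]  = 111; V_7 = -V_4 - V_6 - 3  [with V_4=-19, V_6=111]  = -95.
Change = 20 − (-95) = 115.

115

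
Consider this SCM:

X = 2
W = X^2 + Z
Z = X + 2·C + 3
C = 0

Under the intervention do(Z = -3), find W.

The intervention breaks the incoming arrows to Z: Z = X + 2·C + 3 no longer applies, and Z = -3.
W = X^2 + Z  [with X=2, Z=-3]  = 1

1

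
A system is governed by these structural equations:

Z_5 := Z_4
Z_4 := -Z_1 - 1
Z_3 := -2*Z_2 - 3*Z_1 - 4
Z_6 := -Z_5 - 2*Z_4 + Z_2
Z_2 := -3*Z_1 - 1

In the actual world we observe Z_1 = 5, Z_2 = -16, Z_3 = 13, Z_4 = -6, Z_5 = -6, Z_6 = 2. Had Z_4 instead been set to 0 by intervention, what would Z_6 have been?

Under do(Z_4=0), the mechanism Z_4 := -Z_1 - 1 is discarded; Z_4 is fixed at 0.
Z_2 = -3*Z_1 - 1  [with Z_1=5]  = -16
Z_5 = Z_4  [with Z_4=0]  = 0
Z_6 = -Z_5 - 2*Z_4 + Z_2  [with Z_5=0, Z_4=0, Z_2=-16]  = -16

-16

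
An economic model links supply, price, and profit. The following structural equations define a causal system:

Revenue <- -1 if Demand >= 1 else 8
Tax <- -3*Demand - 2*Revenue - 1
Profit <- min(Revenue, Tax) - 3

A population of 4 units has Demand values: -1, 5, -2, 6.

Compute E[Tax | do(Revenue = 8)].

-23

Under do(Revenue=8), Revenue's equation is replaced by Revenue=8 for every unit. Per-unit Tax: -14, -32, -11, -35. Mean = -23.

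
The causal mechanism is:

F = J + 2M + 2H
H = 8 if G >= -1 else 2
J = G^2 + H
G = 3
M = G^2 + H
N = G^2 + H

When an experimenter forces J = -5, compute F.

The intervention breaks the incoming arrows to J: J = G^2 + H no longer applies, and J = -5.
H = 8 if G >= -1 else 2  [with G=3]  = 8
M = G^2 + H  [with G=3, H=8]  = 17
F = J + 2M + 2H  [with J=-5, M=17, H=8]  = 45

45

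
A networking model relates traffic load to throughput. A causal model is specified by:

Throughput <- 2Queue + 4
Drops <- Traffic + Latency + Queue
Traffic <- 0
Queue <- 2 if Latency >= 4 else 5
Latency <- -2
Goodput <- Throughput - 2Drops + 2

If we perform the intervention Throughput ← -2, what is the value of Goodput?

The intervention breaks the incoming arrows to Throughput: Throughput <- 2Queue + 4 no longer applies, and Throughput = -2.
Queue = 2 if Latency >= 4 else 5  [with Latency=-2]  = 5
Drops = Traffic + Latency + Queue  [with Traffic=0, Latency=-2, Queue=5]  = 3
Goodput = Throughput - 2Drops + 2  [with Throughput=-2, Drops=3]  = -6

-6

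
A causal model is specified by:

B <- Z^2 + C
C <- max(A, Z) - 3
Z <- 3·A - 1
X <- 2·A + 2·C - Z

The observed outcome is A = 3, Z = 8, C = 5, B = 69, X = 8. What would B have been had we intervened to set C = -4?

The intervention breaks the incoming arrows to C: C <- max(A, Z) - 3 no longer applies, and C = -4.
Z = 3·A - 1  [with A=3]  = 8
B = Z^2 + C  [with Z=8, C=-4]  = 60

60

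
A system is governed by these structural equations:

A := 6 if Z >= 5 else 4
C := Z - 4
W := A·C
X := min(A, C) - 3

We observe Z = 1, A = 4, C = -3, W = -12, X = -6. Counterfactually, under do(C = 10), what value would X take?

do(C=10) replaces the equation C := Z - 4 with the constant C = 10.
A = 6 if Z >= 5 else 4  [with Z=1]  = 4
X = min(A, C) - 3  [with A=4, C=10]  = 1

1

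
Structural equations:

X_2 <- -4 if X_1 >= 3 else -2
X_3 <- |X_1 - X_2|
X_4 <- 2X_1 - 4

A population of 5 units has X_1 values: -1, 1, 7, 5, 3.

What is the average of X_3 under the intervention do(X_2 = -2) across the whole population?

Every unit gets X_2=-2 under the intervention. X_3 values become 1, 3, 9, 7, 5; E[X_3|do(X_2=-2)] = 5.

5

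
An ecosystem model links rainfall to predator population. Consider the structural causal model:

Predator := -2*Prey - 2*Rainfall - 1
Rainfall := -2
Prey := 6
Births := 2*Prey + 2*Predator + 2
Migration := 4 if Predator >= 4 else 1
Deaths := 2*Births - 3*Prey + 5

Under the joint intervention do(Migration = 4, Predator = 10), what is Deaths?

55

Under do(Migration = 4, Predator = 10), each intervened variable's structural equation is replaced by its fixed value.
Births = 2*Prey + 2*Predator + 2  [with Prey=6, Predator=10]  = 34
Deaths = 2*Births - 3*Prey + 5  [with Births=34, Prey=6]  = 55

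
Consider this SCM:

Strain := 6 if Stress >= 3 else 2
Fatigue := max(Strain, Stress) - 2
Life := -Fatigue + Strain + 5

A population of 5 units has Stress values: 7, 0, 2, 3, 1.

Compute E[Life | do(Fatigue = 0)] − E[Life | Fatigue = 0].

Under do(Fatigue=0), Fatigue's equation is replaced by Fatigue=0 for every unit. Per-unit Life: 11, 7, 7, 11, 7. Mean = 8.6.
Observing Fatigue=0 restricts to units where Fatigue's equation naturally yields 0: Stress ∈ {0, 2, 1}. In that subpopulation Life = 7, 7, 7, mean 7.
Difference = 8.6 − 7 = 1.6.

1.6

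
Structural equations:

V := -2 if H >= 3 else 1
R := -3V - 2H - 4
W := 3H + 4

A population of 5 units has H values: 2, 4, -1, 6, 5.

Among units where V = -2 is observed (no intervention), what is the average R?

Observing V=-2 restricts to units where V's equation naturally yields -2: H ∈ {4, 6, 5}. In that subpopulation R = -6, -10, -8, mean -8.

-8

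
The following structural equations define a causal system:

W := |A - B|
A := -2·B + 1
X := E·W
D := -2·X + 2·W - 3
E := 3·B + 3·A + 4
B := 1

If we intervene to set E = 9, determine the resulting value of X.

18

Intervening sets E = 9 and removes its equation (E := 3·B + 3·A + 4).
A = -2·B + 1  [with B=1]  = -1
W = |A - B|  [with A=-1, B=1]  = 2
X = E·W  [with E=9, W=2]  = 18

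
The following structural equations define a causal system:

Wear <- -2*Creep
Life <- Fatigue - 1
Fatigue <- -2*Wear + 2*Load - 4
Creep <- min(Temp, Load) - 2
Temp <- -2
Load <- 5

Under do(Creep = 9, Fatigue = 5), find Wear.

The joint intervention fixes Creep = 9, Fatigue = 5, removing each variable's own equation.
Wear = -2*Creep  [with Creep=9]  = -18

-18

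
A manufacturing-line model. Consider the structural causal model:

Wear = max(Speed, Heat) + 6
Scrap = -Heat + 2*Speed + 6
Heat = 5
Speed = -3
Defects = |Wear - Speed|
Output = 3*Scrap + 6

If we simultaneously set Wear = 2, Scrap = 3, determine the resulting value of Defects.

The joint intervention fixes Wear = 2, Scrap = 3, removing each variable's own equation.
Defects = |Wear - Speed|  [with Wear=2, Speed=-3]  = 5

5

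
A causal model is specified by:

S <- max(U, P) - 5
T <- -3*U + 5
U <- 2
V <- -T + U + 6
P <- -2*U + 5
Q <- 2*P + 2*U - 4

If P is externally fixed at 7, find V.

Under do(P=7), the mechanism P <- -2*U + 5 is discarded; P is fixed at 7.
Since V is not a descendant of the intervened variable, it is unaffected.
T = -3*U + 5  [with U=2]  = -1
V = -T + U + 6  [with T=-1, U=2]  = 9

9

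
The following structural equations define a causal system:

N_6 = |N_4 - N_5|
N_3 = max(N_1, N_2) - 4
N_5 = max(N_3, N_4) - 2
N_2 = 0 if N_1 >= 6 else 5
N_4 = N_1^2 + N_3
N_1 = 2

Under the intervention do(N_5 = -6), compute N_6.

The intervention breaks the incoming arrows to N_5: N_5 = max(N_3, N_4) - 2 no longer applies, and N_5 = -6.
N_2 = 0 if N_1 >= 6 else 5  [with N_1=2]  = 5
N_3 = max(N_1, N_2) - 4  [with N_1=2, N_2=5]  = 1
N_4 = N_1^2 + N_3  [with N_1=2, N_3=1]  = 5
N_6 = |N_4 - N_5|  [with N_4=5, N_5=-6]  = 11

11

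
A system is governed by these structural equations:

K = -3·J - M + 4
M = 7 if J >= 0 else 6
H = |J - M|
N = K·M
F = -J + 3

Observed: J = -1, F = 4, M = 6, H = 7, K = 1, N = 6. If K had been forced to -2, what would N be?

-12

The intervention breaks the incoming arrows to K: K = -3·J - M + 4 no longer applies, and K = -2.
M = 7 if J >= 0 else 6  [with J=-1]  = 6
N = K·M  [with K=-2, M=6]  = -12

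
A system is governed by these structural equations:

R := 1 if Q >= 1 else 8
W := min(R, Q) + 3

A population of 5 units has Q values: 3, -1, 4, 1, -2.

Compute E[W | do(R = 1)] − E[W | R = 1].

Every unit gets R=1 under the intervention. W values become 4, 2, 4, 4, 1; E[W|do(R=1)] = 3.
Observing R=1 restricts to units where R's equation naturally yields 1: Q ∈ {3, 4, 1}. In that subpopulation W = 4, 4, 4, mean 4.
Difference = 3 − 4 = -1.

-1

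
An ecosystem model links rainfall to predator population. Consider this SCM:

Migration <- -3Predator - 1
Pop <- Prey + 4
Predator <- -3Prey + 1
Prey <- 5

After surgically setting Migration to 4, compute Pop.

The intervention breaks the incoming arrows to Migration: Migration <- -3Predator - 1 no longer applies, and Migration = 4.
Pop is not downstream of the intervention, so its value is determined by the original equations.
Pop = Prey + 4  [with Prey=5]  = 9

9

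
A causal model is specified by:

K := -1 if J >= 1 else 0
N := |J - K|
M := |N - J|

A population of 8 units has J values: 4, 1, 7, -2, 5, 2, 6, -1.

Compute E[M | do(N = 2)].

Every unit gets N=2 under the intervention. M values become 2, 1, 5, 4, 3, 0, 4, 3; E[M|do(N=2)] = 2.75.

2.75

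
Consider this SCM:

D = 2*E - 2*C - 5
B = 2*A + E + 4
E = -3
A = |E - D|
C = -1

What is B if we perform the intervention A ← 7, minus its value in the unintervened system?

Intervening sets A = 7 and removes its equation (A = |E - D|).
B = 2*A + E + 4  [with A=7, E=-3]  = 15
Without intervention: D = 2*E - 2*C - 5  [with E=-3, C=-1]  = -9; A = |E - D|  [with E=-3, D=-9]  = 6; B = 2*A + E + 4  [with A=6, E=-3]  = 13.
Change = 15 − 13 = 2.

2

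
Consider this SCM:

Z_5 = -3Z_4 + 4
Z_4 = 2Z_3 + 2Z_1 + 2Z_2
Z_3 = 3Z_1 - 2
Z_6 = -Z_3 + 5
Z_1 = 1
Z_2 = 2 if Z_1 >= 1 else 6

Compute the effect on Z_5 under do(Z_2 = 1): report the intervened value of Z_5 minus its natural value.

do(Z_2=1) replaces the equation Z_2 = 2 if Z_1 >= 1 else 6 with the constant Z_2 = 1.
Z_3 = 3Z_1 - 2  [with Z_1=1]  = 1
Z_4 = 2Z_3 + 2Z_1 + 2Z_2  [with Z_3=1, Z_1=1, Z_2=1]  = 6
Z_5 = -3Z_4 + 4  [with Z_4=6]  = -14
Without intervention: Z_2 = 2 if Z_1 >= 1 else 6  [with Z_1=1]  = 2; Z_3 = 3Z_1 - 2  [with Z_1=1]  = 1; Z_4 = 2Z_3 + 2Z_1 + 2Z_2  [with Z_3=1, Z_1=1, Z_2=2]  = 8; Z_5 = -3Z_4 + 4  [with Z_4=8]  = -20.
Change = -14 − (-20) = 6.

6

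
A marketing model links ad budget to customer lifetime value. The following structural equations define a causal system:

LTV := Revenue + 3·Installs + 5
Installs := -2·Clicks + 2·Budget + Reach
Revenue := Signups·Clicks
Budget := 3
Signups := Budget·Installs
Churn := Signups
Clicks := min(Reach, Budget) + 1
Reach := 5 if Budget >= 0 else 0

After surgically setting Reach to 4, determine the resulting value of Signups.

do(Reach=4) replaces the equation Reach := 5 if Budget >= 0 else 0 with the constant Reach = 4.
Clicks = min(Reach, Budget) + 1  [with Reach=4, Budget=3]  = 4
Installs = -2·Clicks + 2·Budget + Reach  [with Clicks=4, Budget=3, Reach=4]  = 2
Signups = Budget·Installs  [with Budget=3, Installs=2]  = 6

6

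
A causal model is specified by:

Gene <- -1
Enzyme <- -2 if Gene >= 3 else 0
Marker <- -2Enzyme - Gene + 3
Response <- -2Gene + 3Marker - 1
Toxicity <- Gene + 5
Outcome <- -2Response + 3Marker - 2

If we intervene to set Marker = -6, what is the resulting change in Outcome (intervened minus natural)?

The intervention breaks the incoming arrows to Marker: Marker <- -2Enzyme - Gene + 3 no longer applies, and Marker = -6.
Response = -2Gene + 3Marker - 1  [with Gene=-1, Marker=-6]  = -17
Outcome = -2Response + 3Marker - 2  [with Response=-17, Marker=-6]  = 14
Without intervention: Enzyme = -2 if Gene >= 3 else 0  [with Gene=-1]  = 0; Marker = -2Enzyme - Gene + 3  [with Enzyme=0, Gene=-1]  = 4; Response = -2Gene + 3Marker - 1  [with Gene=-1, Marker=4]  = 13; Outcome = -2Response + 3Marker - 2  [with Response=13, Marker=4]  = -16.
Change = 14 − (-16) = 30.

30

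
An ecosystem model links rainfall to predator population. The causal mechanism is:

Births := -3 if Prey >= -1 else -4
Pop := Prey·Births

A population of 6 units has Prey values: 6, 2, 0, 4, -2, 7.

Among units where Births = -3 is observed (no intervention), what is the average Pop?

-11.4

Observing Births=-3 restricts to units where Births's equation naturally yields -3: Prey ∈ {6, 2, 0, 4, 7}. In that subpopulation Pop = -18, -6, 0, -12, -21, mean -11.4.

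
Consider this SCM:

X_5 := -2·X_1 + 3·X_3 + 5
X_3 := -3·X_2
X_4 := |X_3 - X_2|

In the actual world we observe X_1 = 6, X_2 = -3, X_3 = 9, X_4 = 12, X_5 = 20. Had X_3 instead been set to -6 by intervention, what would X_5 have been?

-25

do(X_3=-6) replaces the equation X_3 := -3·X_2 with the constant X_3 = -6.
X_5 = -2·X_1 + 3·X_3 + 5  [with X_1=6, X_3=-6]  = -25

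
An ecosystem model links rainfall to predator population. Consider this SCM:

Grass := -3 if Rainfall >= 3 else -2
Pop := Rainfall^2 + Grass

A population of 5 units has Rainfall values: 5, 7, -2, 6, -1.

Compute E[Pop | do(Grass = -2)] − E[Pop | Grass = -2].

The intervention sets Grass=-2 in all 5 units regardless of Rainfall. Recomputing Pop per unit gives 23, 47, 2, 34, -1; average 21.
E[Pop|Grass=-2] averages over only the 2 units with Grass=-2 (Rainfall = -2, -1): Pop = 2, -1, mean 0.5.
Difference = 21 − 0.5 = 20.5.

20.5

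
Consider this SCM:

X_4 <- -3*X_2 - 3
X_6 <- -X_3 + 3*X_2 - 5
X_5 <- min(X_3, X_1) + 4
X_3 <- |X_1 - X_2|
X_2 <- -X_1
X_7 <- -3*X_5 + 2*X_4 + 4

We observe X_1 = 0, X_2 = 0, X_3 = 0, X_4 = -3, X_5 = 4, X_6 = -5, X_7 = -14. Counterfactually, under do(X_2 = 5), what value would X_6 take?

5

Under do(X_2=5), the mechanism X_2 <- -X_1 is discarded; X_2 is fixed at 5.
X_3 = |X_1 - X_2|  [with X_1=0, X_2=5]  = 5
X_6 = -X_3 + 3*X_2 - 5  [with X_3=5, X_2=5]  = 5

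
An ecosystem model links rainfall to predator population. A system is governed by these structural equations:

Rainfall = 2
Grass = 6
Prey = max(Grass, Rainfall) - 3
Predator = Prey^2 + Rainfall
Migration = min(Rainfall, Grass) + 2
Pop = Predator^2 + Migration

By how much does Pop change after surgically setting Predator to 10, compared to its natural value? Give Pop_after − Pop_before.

Under do(Predator=10), the mechanism Predator = Prey^2 + Rainfall is discarded; Predator is fixed at 10.
Migration = min(Rainfall, Grass) + 2  [with Rainfall=2, Grass=6]  = 4
Pop = Predator^2 + Migration  [with Predator=10, Migration=4]  = 104
Without intervention: Prey = max(Grass, Rainfall) - 3  [with Grass=6, Rainfall=2]  = 3; Predator = Prey^2 + Rainfall  [with Prey=3, Rainfall=2]  = 11; Migration = min(Rainfall, Grass) + 2  [with Rainfall=2, Grass=6]  = 4; Pop = Predator^2 + Migration  [with Predator=11, Migration=4]  = 125.
Change = 104 − 125 = -21.

-21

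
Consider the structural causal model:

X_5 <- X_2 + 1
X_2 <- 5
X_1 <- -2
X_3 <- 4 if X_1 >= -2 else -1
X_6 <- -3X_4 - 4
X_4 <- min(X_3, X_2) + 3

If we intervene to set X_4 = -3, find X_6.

5

Under do(X_4=-3), the mechanism X_4 <- min(X_3, X_2) + 3 is discarded; X_4 is fixed at -3.
X_6 = -3X_4 - 4  [with X_4=-3]  = 5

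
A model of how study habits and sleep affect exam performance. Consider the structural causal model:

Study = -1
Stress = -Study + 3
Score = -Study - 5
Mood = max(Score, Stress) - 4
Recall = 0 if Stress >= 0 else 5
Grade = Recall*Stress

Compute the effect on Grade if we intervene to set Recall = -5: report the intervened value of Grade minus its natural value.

The intervention breaks the incoming arrows to Recall: Recall = 0 if Stress >= 0 else 5 no longer applies, and Recall = -5.
Stress = -Study + 3  [with Study=-1]  = 4
Grade = Recall*Stress  [with Recall=-5, Stress=4]  = -20
Without intervention: Stress = -Study + 3  [with Study=-1]  = 4; Recall = 0 if Stress >= 0 else 5  [with Stress=4]  = 0; Grade = Recall*Stress  [with Recall=0, Stress=4]  = 0.
Change = -20 − 0 = -20.

-20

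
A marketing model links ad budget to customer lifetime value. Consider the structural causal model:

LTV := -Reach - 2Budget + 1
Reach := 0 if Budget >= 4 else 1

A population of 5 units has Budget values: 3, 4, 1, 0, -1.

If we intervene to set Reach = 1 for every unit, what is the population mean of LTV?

The intervention sets Reach=1 in all 5 units regardless of Budget. Recomputing LTV per unit gives -6, -8, -2, 0, 2; average -2.8.

-2.8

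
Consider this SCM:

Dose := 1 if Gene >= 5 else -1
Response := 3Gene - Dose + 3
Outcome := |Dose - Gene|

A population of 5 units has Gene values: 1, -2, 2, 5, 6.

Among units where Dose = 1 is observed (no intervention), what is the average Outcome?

4.5

Conditioning on Dose=1 selects the 2 unit(s) with Gene ∈ {5, 6}. Their Outcome values: 4, 5. Mean = 4.5.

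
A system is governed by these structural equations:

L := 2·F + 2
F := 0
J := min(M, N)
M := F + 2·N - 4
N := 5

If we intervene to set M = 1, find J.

1

do(M=1) replaces the equation M := F + 2·N - 4 with the constant M = 1.
J = min(M, N)  [with M=1, N=5]  = 1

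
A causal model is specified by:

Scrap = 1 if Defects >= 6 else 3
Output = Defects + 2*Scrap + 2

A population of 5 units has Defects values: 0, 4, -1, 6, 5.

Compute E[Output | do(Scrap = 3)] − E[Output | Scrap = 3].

0.8

The intervention sets Scrap=3 in all 5 units regardless of Defects. Recomputing Output per unit gives 8, 12, 7, 14, 13; average 10.8.
Conditioning on Scrap=3 selects the 4 unit(s) with Defects ∈ {0, 4, -1, 5}. Their Output values: 8, 12, 7, 13. Mean = 10.
Difference = 10.8 − 10 = 0.8.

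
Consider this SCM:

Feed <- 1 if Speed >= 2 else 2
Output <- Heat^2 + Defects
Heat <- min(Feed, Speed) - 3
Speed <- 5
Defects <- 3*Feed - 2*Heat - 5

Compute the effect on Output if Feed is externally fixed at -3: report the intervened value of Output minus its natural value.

28

do(Feed=-3) replaces the equation Feed <- 1 if Speed >= 2 else 2 with the constant Feed = -3.
Heat = min(Feed, Speed) - 3  [with Feed=-3, Speed=5]  = -6
Defects = 3*Feed - 2*Heat - 5  [with Feed=-3, Heat=-6]  = -2
Output = Heat^2 + Defects  [with Heat=-6, Defects=-2]  = 34
Without intervention: Feed = 1 if Speed >= 2 else 2  [with Speed=5]  = 1; Heat = min(Feed, Speed) - 3  [with Feed=1, Speed=5]  = -2; Defects = 3*Feed - 2*Heat - 5  [with Feed=1, Heat=-2]  = 2; Output = Heat^2 + Defects  [with Heat=-2, Defects=2]  = 6.
Change = 34 − 6 = 28.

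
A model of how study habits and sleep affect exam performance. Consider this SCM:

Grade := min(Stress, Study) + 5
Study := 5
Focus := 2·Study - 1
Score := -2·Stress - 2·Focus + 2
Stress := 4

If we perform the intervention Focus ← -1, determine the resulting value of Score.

The intervention breaks the incoming arrows to Focus: Focus := 2·Study - 1 no longer applies, and Focus = -1.
Score = -2·Stress - 2·Focus + 2  [with Stress=4, Focus=-1]  = -4

-4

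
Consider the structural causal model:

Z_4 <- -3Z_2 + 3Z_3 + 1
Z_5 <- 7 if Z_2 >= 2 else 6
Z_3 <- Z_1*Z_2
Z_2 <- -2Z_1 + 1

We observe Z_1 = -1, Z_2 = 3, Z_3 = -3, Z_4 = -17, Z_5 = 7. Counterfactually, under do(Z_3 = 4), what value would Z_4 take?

4

The intervention breaks the incoming arrows to Z_3: Z_3 <- Z_1*Z_2 no longer applies, and Z_3 = 4.
Z_2 = -2Z_1 + 1  [with Z_1=-1]  = 3
Z_4 = -3Z_2 + 3Z_3 + 1  [with Z_2=3, Z_3=4]  = 4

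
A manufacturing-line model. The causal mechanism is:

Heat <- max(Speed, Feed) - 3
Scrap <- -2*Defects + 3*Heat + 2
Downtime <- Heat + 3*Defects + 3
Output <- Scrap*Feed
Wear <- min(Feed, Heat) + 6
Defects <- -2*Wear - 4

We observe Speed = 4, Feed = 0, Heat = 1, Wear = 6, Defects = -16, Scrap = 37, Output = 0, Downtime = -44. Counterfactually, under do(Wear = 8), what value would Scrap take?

45

Under do(Wear=8), the mechanism Wear <- min(Feed, Heat) + 6 is discarded; Wear is fixed at 8.
Heat = max(Speed, Feed) - 3  [with Speed=4, Feed=0]  = 1
Defects = -2*Wear - 4  [with Wear=8]  = -20
Scrap = -2*Defects + 3*Heat + 2  [with Defects=-20, Heat=1]  = 45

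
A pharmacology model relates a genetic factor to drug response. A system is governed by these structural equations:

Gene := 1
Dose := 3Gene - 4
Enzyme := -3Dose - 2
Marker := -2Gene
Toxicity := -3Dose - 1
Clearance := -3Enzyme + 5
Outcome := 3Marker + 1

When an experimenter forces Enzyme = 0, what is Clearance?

The intervention breaks the incoming arrows to Enzyme: Enzyme := -3Dose - 2 no longer applies, and Enzyme = 0.
Clearance = -3Enzyme + 5  [with Enzyme=0]  = 5

5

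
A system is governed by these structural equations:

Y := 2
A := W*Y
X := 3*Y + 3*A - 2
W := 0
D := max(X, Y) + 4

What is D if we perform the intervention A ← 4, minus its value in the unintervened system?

12

do(A=4) replaces the equation A := W*Y with the constant A = 4.
X = 3*Y + 3*A - 2  [with Y=2, A=4]  = 16
D = max(X, Y) + 4  [with X=16, Y=2]  = 20
Without intervention: A = W*Y  [with W=0, Y=2]  = 0; X = 3*Y + 3*A - 2  [with Y=2, A=0]  = 4; D = max(X, Y) + 4  [with X=4, Y=2]  = 8.
Change = 20 − 8 = 12.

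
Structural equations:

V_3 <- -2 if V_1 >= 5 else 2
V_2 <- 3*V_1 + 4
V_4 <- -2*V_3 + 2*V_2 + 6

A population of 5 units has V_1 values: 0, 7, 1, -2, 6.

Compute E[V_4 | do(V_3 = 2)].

24.4

do(V_3=2) breaks V_3's dependence on V_1. With V_3=2 fixed, V_4 across the units is 10, 52, 16, -2, 46, mean 24.4.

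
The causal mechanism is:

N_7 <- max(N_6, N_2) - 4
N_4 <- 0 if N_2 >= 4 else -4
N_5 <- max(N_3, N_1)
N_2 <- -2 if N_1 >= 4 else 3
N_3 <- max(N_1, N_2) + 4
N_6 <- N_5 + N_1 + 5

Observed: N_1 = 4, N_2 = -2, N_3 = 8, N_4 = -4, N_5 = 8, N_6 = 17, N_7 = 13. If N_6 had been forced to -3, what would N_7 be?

-6

Intervening sets N_6 = -3 and removes its equation (N_6 <- N_5 + N_1 + 5).
N_2 = -2 if N_1 >= 4 else 3  [with N_1=4]  = -2
N_7 = max(N_6, N_2) - 4  [with N_6=-3, N_2=-2]  = -6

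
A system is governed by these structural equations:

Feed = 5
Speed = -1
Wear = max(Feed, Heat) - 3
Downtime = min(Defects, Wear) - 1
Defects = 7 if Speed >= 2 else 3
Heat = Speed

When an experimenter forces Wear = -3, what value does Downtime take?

-4

Under do(Wear=-3), the mechanism Wear = max(Feed, Heat) - 3 is discarded; Wear is fixed at -3.
Defects = 7 if Speed >= 2 else 3  [with Speed=-1]  = 3
Downtime = min(Defects, Wear) - 1  [with Defects=3, Wear=-3]  = -4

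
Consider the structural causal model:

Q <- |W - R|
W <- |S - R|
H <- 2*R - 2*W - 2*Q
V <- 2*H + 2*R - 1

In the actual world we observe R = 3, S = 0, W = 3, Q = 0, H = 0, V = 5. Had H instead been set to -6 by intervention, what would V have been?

The intervention breaks the incoming arrows to H: H <- 2*R - 2*W - 2*Q no longer applies, and H = -6.
V = 2*H + 2*R - 1  [with H=-6, R=3]  = -7

-7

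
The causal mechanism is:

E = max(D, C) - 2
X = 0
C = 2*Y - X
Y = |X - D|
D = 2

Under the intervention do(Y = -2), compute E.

0

do(Y=-2) replaces the equation Y = |X - D| with the constant Y = -2.
C = 2*Y - X  [with Y=-2, X=0]  = -4
E = max(D, C) - 2  [with D=2, C=-4]  = 0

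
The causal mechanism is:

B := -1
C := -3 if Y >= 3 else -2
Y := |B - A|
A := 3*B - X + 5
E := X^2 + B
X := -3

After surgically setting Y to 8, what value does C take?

Under do(Y=8), the mechanism Y := |B - A| is discarded; Y is fixed at 8.
C = -3 if Y >= 3 else -2  [with Y=8]  = -3

-3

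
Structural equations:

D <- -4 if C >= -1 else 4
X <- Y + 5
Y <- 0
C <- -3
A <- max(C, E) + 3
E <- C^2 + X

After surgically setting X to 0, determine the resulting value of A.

do(X=0) replaces the equation X <- Y + 5 with the constant X = 0.
E = C^2 + X  [with C=-3, X=0]  = 9
A = max(C, E) + 3  [with C=-3, E=9]  = 12

12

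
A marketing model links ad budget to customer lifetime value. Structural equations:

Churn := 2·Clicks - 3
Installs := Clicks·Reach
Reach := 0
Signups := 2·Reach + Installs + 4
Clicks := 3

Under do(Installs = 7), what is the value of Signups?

The intervention breaks the incoming arrows to Installs: Installs := Clicks·Reach no longer applies, and Installs = 7.
Signups = 2·Reach + Installs + 4  [with Reach=0, Installs=7]  = 11

11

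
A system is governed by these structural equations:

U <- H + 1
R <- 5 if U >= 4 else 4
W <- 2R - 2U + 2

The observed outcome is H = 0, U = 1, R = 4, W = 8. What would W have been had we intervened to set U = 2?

6

Under do(U=2), the mechanism U <- H + 1 is discarded; U is fixed at 2.
R = 5 if U >= 4 else 4  [with U=2]  = 4
W = 2R - 2U + 2  [with R=4, U=2]  = 6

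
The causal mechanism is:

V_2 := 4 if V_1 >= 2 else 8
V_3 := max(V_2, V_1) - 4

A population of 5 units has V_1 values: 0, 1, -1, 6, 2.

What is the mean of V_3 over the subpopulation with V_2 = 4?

Observing V_2=4 restricts to units where V_2's equation naturally yields 4: V_1 ∈ {6, 2}. In that subpopulation V_3 = 2, 0, mean 1.

1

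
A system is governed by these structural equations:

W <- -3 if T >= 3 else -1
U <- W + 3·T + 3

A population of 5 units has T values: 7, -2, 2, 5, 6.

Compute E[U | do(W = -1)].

12.8

do(W=-1) breaks W's dependence on T. With W=-1 fixed, U across the units is 23, -4, 8, 17, 20, mean 12.8.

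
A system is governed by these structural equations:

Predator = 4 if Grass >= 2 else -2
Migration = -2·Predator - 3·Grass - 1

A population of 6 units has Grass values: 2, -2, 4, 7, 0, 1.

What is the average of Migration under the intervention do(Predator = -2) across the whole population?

-3

The intervention sets Predator=-2 in all 6 units regardless of Grass. Recomputing Migration per unit gives -3, 9, -9, -18, 3, 0; average -3.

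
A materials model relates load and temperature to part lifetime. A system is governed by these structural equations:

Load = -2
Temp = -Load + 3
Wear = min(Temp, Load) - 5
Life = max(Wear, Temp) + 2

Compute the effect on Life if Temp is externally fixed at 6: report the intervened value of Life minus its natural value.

1

Under do(Temp=6), the mechanism Temp = -Load + 3 is discarded; Temp is fixed at 6.
Wear = min(Temp, Load) - 5  [with Temp=6, Load=-2]  = -7
Life = max(Wear, Temp) + 2  [with Wear=-7, Temp=6]  = 8
Without intervention: Temp = -Load + 3  [with Load=-2]  = 5; Wear = min(Temp, Load) - 5  [with Temp=5, Load=-2]  = -7; Life = max(Wear, Temp) + 2  [with Wear=-7, Temp=5]  = 7.
Change = 8 − 7 = 1.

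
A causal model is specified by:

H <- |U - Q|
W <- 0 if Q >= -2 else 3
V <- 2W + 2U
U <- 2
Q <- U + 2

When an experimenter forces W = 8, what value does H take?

2

The intervention breaks the incoming arrows to W: W <- 0 if Q >= -2 else 3 no longer applies, and W = 8.
H is not downstream of the intervention, so its value is determined by the original equations.
Q = U + 2  [with U=2]  = 4
H = |U - Q|  [with U=2, Q=4]  = 2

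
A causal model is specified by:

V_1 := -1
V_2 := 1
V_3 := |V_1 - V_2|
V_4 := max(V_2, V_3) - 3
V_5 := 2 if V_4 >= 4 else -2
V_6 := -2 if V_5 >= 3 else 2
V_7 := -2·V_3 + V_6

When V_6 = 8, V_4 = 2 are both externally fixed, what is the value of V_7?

Under do(V_6 = 8, V_4 = 2), each intervened variable's structural equation is replaced by its fixed value.
V_3 = |V_1 - V_2|  [with V_1=-1, V_2=1]  = 2
V_7 = -2·V_3 + V_6  [with V_3=2, V_6=8]  = 4

4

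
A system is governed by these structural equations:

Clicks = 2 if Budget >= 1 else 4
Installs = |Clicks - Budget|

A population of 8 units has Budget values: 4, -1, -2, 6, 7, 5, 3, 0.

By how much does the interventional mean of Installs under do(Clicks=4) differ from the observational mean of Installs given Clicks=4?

-2.25

Every unit gets Clicks=4 under the intervention. Installs values become 0, 5, 6, 2, 3, 1, 1, 4; E[Installs|do(Clicks=4)] = 2.75.
E[Installs|Clicks=4] averages over only the 3 units with Clicks=4 (Budget = -1, -2, 0): Installs = 5, 6, 4, mean 5.
Difference = 2.75 − 5 = -2.25.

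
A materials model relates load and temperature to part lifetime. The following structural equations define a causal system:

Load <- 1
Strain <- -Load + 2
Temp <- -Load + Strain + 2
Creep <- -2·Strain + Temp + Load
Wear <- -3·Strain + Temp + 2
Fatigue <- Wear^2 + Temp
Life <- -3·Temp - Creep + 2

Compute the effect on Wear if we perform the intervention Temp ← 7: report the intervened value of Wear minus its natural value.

5

do(Temp=7) replaces the equation Temp <- -Load + Strain + 2 with the constant Temp = 7.
Strain = -Load + 2  [with Load=1]  = 1
Wear = -3·Strain + Temp + 2  [with Strain=1, Temp=7]  = 6
Without intervention: Strain = -Load + 2  [with Load=1]  = 1; Temp = -Load + Strain + 2  [with Load=1, Strain=1]  = 2; Wear = -3·Strain + Temp + 2  [with Strain=1, Temp=2]  = 1.
Change = 6 − 1 = 5.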